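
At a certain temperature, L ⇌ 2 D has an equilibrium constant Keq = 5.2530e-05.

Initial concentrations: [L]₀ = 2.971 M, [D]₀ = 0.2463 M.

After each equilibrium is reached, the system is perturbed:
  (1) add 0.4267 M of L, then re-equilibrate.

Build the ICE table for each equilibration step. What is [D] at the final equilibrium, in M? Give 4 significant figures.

Q₀ = 0.02042 vs Keq = 5.2530e-05 ⇒ Q>K, reverse
Step 1:
                    L           D
  init          2.971      0.2463
  Δ            0.1168     -0.2336
  eq            3.088     0.01274
  solve Keq expr → x = -0.1168; check Q = 5.2530e-05
Then add 0.4267 M of L.
Step 2:
                    L           D
  init          3.514     0.01274
  Δ       -4.2535e-04  8.5069e-04
  eq            3.514     0.01359
  solve Keq expr → x = 4.2535e-04; check Q = 5.2530e-05

[D]_eq = 0.01359 M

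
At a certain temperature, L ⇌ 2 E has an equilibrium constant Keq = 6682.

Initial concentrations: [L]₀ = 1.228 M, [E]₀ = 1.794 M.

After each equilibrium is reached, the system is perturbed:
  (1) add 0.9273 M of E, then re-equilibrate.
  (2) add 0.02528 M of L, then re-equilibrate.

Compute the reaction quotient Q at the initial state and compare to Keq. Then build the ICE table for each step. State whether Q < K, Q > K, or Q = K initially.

Q₀ = 2.621 vs Keq = 6682 ⇒ Q<K, forward
Step 1:
                   L          E
  Initial      1.228      1.794
  Change      -1.225      2.451
  Equil     0.002696      4.245
  solve Keq expr → x = 1.225; check Q = 6682
Then add 0.9273 M of E.
Step 2:
                   L          E
  Initial   0.002696      5.172
  Change    0.001303  -0.002606
  Equil     0.003999      5.169
  solve Keq expr → x = -0.001303; check Q = 6682
Then add 0.02528 M of L.
Step 3:
                   L          E
  Initial    0.02928      5.169
  Change     -0.0252     0.0504
  Equil     0.004077       5.22
  solve Keq expr → x = 0.0252; check Q = 6682

Q₀ = 2.621; Q < K (proceeds forward)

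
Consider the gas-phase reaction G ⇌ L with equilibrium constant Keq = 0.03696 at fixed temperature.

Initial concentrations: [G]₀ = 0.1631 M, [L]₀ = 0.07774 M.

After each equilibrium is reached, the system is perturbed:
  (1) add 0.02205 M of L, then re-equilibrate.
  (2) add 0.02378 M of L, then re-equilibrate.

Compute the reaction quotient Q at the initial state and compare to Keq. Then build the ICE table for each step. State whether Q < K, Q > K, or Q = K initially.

Q₀ = 0.4766; Q > K (proceeds reverse)

Q₀ = 0.4766 vs Keq = 0.03696 ⇒ Q>K, reverse
Step 1:
                  G         L
  Initial    0.1631   0.07774
  Change    0.06916  -0.06916
  Equil      0.2323  0.008584
  solve Keq expr → x = -0.06916; check Q = 0.03696
Then add 0.02205 M of L.
Step 2:
                  G         L
  Initial    0.2323   0.03063
  Change    0.02126  -0.02126
  Equil      0.2535   0.00937
  solve Keq expr → x = -0.02126; check Q = 0.03696
Then add 0.02378 M of L.
Step 3:
                  G         L
  Initial    0.2535   0.03315
  Change    0.02293  -0.02293
  Equil      0.2765   0.01022
  solve Keq expr → x = -0.02293; check Q = 0.03696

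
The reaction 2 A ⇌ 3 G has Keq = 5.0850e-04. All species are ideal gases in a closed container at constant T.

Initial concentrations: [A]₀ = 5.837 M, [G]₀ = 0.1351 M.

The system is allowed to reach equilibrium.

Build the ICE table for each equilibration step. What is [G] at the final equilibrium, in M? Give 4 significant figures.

Q₀ = 7.2375e-05 vs Keq = 5.0850e-04 ⇒ Q<K, forward
Step 1:
                   A          G
  Initial      5.837     0.1351
  Change    -0.08084     0.1213
  Equil        5.756     0.2564
  solve Keq expr → x = 0.04042; check Q = 5.0850e-04

[G]_eq = 0.2564 M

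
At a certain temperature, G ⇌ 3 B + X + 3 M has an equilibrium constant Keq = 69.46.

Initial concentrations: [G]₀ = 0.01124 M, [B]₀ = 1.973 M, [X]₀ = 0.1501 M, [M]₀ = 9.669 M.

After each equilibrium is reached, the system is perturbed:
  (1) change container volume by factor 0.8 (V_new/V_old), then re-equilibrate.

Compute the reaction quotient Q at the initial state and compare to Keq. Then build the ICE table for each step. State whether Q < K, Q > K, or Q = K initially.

Q₀ = 9.2713e+04; Q > K (proceeds reverse)

Q₀ = 9.2713e+04 vs Keq = 69.46 ⇒ Q>K, reverse
Step 1:
                    G           B           X           M
  init        0.01124       1.973      0.1501       9.669
  Δ            0.1462     -0.4387     -0.1462     -0.4387
  eq           0.1575       1.534    0.003852        9.23
  solve Keq expr → x = -0.1462; check Q = 69.46
Then change container volume by factor 0.8 (V_new/V_old).
Step 2:
                    G           B           X           M
  init         0.1969       1.918    0.004815       11.54
  Δ          0.003505    -0.01052   -0.003505    -0.01052
  eq           0.2004       1.907     0.00131       11.53
  solve Keq expr → x = -0.003505; check Q = 69.46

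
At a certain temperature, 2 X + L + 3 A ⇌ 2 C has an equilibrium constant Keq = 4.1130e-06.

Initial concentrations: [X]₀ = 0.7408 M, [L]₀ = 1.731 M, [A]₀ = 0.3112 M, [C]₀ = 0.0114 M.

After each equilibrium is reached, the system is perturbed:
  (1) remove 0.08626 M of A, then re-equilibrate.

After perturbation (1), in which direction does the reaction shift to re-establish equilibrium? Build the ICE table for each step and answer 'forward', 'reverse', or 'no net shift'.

Direction: reverse

Q₀ = 0.004539 vs Keq = 4.1130e-06 ⇒ Q>K, reverse
Step 1:
                    X           L           A           C
  Initial      0.7408       1.731      0.3112      0.0114
  Change      0.01102    0.005512     0.01653    -0.01102
  Equil        0.7518       1.737      0.3277  3.7698e-04
  solve Keq expr → x = -0.005512; check Q = 4.1130e-06
Then remove 0.08626 M of A.
Step 2:
                    X           L           A           C
  Initial      0.7518       1.737      0.2415  3.7698e-04
  Change   1.3820e-04  6.9102e-05  2.0731e-04 -1.3820e-04
  Equil         0.752       1.737      0.2417  2.3877e-04
  solve Keq expr → x = -6.9102e-05; check Q = 4.1130e-06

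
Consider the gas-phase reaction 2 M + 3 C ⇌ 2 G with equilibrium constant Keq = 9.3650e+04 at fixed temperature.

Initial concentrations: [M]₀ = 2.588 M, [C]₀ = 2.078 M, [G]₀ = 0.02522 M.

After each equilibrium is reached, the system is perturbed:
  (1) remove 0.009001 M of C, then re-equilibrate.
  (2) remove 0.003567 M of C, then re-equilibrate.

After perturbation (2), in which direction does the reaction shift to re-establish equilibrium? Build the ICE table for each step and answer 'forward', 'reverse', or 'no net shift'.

Direction: reverse

Q₀ = 1.0583e-05 vs Keq = 9.3650e+04 ⇒ Q<K, forward
Step 1:
                   M          C          G
  init         2.588      2.078    0.02522
  Δ           -1.369     -2.054      1.369
  eq           1.219    0.02409      1.394
  solve Keq expr → x = 0.6846; check Q = 9.3650e+04
Then remove 0.009001 M of C.
Step 2:
                   M          C          G
  init         1.219    0.01509      1.394
  Δ         0.005904   0.008856  -0.005904
  eq           1.225    0.02394      1.389
  solve Keq expr → x = -0.002952; check Q = 9.3650e+04
Then remove 0.003567 M of C.
Step 3:
                   M          C          G
  init         1.225    0.02038      1.389
  Δ          0.00234    0.00351   -0.00234
  eq           1.227    0.02389      1.386
  solve Keq expr → x = -0.00117; check Q = 9.3650e+04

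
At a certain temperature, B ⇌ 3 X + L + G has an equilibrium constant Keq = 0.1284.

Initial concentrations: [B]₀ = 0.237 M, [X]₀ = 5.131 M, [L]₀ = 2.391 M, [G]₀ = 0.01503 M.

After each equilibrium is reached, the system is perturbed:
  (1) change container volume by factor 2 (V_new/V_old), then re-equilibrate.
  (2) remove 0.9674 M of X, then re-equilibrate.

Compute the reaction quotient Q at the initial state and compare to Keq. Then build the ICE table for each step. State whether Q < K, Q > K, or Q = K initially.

Q₀ = 20.48 vs Keq = 0.1284 ⇒ Q>K, reverse
Step 1:
                  B         X         L         G
  init        0.237     5.131     2.391   0.01503
  Δ         0.01493  -0.04478  -0.01493  -0.01493
  eq         0.2519     5.086     2.376 1.0347e-04
  solve Keq expr → x = -0.01493; check Q = 0.1284
Then change container volume by factor 2 (V_new/V_old).
Step 2:
                  B         X         L         G
  init        0.126     2.543     1.188 5.1733e-05
  Δ       -7.6818e-04  0.002305 7.6818e-04 7.6818e-04
  eq         0.1252     2.545     1.189 8.1991e-04
  solve Keq expr → x = 7.6818e-04; check Q = 0.1284
Then remove 0.9674 M of X.
Step 3:
                  B         X         L         G
  init       0.1252     1.578     1.189 8.1991e-04
  Δ       -0.002498  0.007494  0.002498  0.002498
  eq         0.1227     1.586     1.191  0.003318
  solve Keq expr → x = 0.002498; check Q = 0.1284

Q₀ = 20.48; Q > K (proceeds reverse)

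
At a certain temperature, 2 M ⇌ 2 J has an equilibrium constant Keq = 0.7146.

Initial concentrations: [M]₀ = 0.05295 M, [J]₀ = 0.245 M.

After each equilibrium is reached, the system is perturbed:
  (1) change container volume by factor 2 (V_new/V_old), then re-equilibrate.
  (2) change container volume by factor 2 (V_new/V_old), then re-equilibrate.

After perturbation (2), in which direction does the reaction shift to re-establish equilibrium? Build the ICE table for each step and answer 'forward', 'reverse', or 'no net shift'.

Q₀ = 21.41 vs Keq = 0.7146 ⇒ Q>K, reverse
Step 1:
                    M           J
  I           0.05295       0.245
  C            0.1085     -0.1085
  E            0.1615      0.1365
  solve Keq expr → x = -0.05426; check Q = 0.7146
Then change container volume by factor 2 (V_new/V_old).
Step 2:
                    M           J
  I           0.08073     0.06824
  C                 0           0
  E           0.08073     0.06824
  solve Keq expr → x = 0; check Q = 0.7146
Then change container volume by factor 2 (V_new/V_old).
Step 3:
                    M           J
  I           0.04037     0.03412
  C                 0           0
  E           0.04037     0.03412
  solve Keq expr → x = 0; check Q = 0.7146

Direction: no net shift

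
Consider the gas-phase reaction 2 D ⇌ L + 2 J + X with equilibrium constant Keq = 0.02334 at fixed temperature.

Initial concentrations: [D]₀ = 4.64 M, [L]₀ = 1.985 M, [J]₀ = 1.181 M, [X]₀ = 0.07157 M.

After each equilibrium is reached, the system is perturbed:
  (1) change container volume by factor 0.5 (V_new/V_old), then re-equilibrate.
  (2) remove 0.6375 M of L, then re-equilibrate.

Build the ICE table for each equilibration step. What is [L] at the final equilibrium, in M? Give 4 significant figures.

Q₀ = 0.009204 vs Keq = 0.02334 ⇒ Q<K, forward
Step 1:
                   D          L          J          X
  Initial       4.64      1.985      1.181    0.07157
  Change     -0.1277    0.06385     0.1277    0.06385
  Equil        4.512      2.049      1.309     0.1354
  solve Keq expr → x = 0.06385; check Q = 0.02334
Then change container volume by factor 0.5 (V_new/V_old).
Step 2:
                   D          L          J          X
  Initial      9.025      4.098      2.617     0.2708
  Change      0.3406    -0.1703    -0.3406    -0.1703
  Equil        9.365      3.927      2.277     0.1005
  solve Keq expr → x = -0.1703; check Q = 0.02334
Then remove 0.6375 M of L.
Step 3:
                   D          L          J          X
  Initial      9.365       3.29      2.277     0.1005
  Change    -0.03017    0.01508    0.03017    0.01508
  Equil        9.335      3.305      2.307     0.1156
  solve Keq expr → x = 0.01508; check Q = 0.02334

[L]_eq = 3.305 M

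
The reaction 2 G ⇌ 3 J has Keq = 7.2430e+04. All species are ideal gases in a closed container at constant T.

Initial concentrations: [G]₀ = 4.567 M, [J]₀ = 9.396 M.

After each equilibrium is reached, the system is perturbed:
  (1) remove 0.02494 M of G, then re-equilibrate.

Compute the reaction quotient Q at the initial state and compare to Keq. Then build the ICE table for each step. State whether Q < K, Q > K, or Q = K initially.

Q₀ = 39.77 vs Keq = 7.2430e+04 ⇒ Q<K, forward
Step 1:
                    G           J
  I             4.567       9.396
  C            -4.332       6.497
  E            0.2354       15.89
  solve Keq expr → x = 2.166; check Q = 7.2430e+04
Then remove 0.02494 M of G.
Step 2:
                    G           J
  I            0.2105       15.89
  C           0.02414     -0.0362
  E            0.2346       15.86
  solve Keq expr → x = -0.01207; check Q = 7.2430e+04

Q₀ = 39.77; Q < K (proceeds forward)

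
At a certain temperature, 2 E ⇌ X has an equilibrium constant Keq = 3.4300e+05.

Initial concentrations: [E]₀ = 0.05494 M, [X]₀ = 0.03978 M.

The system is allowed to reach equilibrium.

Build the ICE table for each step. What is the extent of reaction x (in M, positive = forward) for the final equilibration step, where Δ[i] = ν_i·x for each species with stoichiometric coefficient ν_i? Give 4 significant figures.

Q₀ = 13.18 vs Keq = 3.4300e+05 ⇒ Q<K, forward
Step 1:
                    E           X
  init        0.05494     0.03978
  Δ           -0.0545     0.02725
  eq       4.4206e-04     0.06703
  solve Keq expr → x = 0.02725; check Q = 3.4300e+05

x = 0.02725 M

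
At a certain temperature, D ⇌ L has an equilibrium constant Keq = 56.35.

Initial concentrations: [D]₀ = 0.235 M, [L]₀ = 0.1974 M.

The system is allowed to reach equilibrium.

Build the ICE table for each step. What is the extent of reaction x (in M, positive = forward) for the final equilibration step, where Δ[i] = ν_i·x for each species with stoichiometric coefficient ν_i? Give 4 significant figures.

Q₀ = 0.84 vs Keq = 56.35 ⇒ Q<K, forward
Step 1:
                   D          L
  init         0.235     0.1974
  Δ          -0.2275     0.2275
  eq         0.00754     0.4249
  solve Keq expr → x = 0.2275; check Q = 56.35

x = 0.2275 M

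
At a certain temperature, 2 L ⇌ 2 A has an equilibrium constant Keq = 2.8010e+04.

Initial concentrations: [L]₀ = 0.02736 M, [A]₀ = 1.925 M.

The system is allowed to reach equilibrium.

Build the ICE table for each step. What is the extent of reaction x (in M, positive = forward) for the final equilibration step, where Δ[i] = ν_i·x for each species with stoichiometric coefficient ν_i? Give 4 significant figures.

Q₀ = 4950 vs Keq = 2.8010e+04 ⇒ Q<K, forward
Step 1:
                  L         A
  Initial   0.02736     1.925
  Change   -0.01576   0.01576
  Equil      0.0116     1.941
  solve Keq expr → x = 0.007882; check Q = 2.8010e+04

x = 0.007882 M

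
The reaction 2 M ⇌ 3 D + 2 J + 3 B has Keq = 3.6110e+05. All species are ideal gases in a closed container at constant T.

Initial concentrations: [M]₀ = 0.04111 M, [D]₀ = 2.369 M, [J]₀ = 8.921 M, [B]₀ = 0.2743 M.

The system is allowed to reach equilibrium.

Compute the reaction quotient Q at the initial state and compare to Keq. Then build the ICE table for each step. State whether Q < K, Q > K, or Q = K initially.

Q₀ = 1.2921e+04; Q < K (proceeds forward)

Q₀ = 1.2921e+04 vs Keq = 3.6110e+05 ⇒ Q<K, forward
Step 1:
                   M          D          J          B
  init       0.04111      2.369      8.921     0.2743
  Δ         -0.03095    0.04643    0.03095    0.04643
  eq         0.01016      2.415      8.952     0.3207
  solve Keq expr → x = 0.01548; check Q = 3.6110e+05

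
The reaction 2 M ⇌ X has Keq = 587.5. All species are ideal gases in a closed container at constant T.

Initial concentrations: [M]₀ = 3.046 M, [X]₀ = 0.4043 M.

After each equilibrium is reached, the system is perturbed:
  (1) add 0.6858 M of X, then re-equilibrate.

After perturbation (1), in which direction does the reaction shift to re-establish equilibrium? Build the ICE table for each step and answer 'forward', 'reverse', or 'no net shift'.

Q₀ = 0.04358 vs Keq = 587.5 ⇒ Q<K, forward
Step 1:
                  M         X
  Initial     3.046    0.4043
  Change     -2.989     1.495
  Equil     0.05685     1.899
  solve Keq expr → x = 1.495; check Q = 587.5
Then add 0.6858 M of X.
Step 2:
                  M         X
  Initial   0.05685     2.585
  Change   0.009416 -0.004708
  Equil     0.06627      2.58
  solve Keq expr → x = -0.004708; check Q = 587.5

Direction: reverse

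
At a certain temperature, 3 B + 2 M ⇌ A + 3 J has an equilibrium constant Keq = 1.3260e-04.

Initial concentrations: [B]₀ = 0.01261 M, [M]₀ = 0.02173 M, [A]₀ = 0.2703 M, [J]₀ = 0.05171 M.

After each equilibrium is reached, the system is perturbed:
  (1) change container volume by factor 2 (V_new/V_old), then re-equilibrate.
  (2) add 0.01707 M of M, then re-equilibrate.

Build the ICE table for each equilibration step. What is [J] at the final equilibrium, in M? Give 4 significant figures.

Q₀ = 3.9473e+04 vs Keq = 1.3260e-04 ⇒ Q>K, reverse
Step 1:
                   B          M          A          J
  I          0.01261    0.02173     0.2703    0.05171
  C          0.05096    0.03398   -0.01699   -0.05096
  E          0.06357    0.05571     0.2533 7.4730e-04
  solve Keq expr → x = -0.01699; check Q = 1.3260e-04
Then change container volume by factor 2 (V_new/V_old).
Step 2:
                   B          M          A          J
  I          0.03179    0.02785     0.1267 3.7365e-04
  C       7.5995e-05 5.0663e-05 -2.5332e-05 -7.5995e-05
  E          0.03186     0.0279     0.1266 2.9766e-04
  solve Keq expr → x = -2.5332e-05; check Q = 1.3260e-04
Then add 0.01707 M of M.
Step 3:
                   B          M          A          J
  I          0.03186    0.04497     0.1266 2.9766e-04
  C       -1.0964e-04 -7.3090e-05 3.6545e-05 1.0964e-04
  E          0.03175     0.0449     0.1267 4.0729e-04
  solve Keq expr → x = 3.6545e-05; check Q = 1.3260e-04

[J]_eq = 4.0729e-04 M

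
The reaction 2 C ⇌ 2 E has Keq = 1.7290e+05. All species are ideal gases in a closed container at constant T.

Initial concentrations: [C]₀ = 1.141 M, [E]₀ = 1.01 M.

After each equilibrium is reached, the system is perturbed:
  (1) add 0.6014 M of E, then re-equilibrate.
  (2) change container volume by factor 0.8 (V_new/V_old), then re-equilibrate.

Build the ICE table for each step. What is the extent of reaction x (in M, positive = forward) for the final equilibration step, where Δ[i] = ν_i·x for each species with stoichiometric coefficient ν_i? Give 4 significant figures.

Q₀ = 0.7836 vs Keq = 1.7290e+05 ⇒ Q<K, forward
Step 1:
                   C          E
  Initial      1.141       1.01
  Change      -1.136      1.136
  Equil     0.005161      2.146
  solve Keq expr → x = 0.5679; check Q = 1.7290e+05
Then add 0.6014 M of E.
Step 2:
                   C          E
  Initial   0.005161      2.747
  Change    0.001443  -0.001443
  Equil     0.006603      2.746
  solve Keq expr → x = -7.2143e-04; check Q = 1.7290e+05
Then change container volume by factor 0.8 (V_new/V_old).
Step 3:
                   C          E
  Initial   0.008254      3.432
  Change           0          0
  Equil     0.008254      3.432
  solve Keq expr → x = 0; check Q = 1.7290e+05

x = 0 M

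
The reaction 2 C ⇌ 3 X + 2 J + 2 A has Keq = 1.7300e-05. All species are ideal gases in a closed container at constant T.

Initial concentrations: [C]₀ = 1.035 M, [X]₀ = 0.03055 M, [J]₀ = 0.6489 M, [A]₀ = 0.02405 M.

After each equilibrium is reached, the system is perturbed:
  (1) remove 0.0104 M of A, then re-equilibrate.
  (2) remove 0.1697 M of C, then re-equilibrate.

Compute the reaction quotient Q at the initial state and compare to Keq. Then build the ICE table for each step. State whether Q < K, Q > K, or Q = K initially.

Q₀ = 6.4824e-09; Q < K (proceeds forward)

Q₀ = 6.4824e-09 vs Keq = 1.7300e-05 ⇒ Q<K, forward
Step 1:
                  C         X         J         A
  init        1.035   0.03055    0.6489   0.02405
  Δ        -0.07603     0.114   0.07603   0.07603
  eq          0.959    0.1446    0.7249    0.1001
  solve Keq expr → x = 0.03801; check Q = 1.7300e-05
Then remove 0.0104 M of A.
Step 2:
                  C         X         J         A
  init        0.959    0.1446    0.7249   0.08968
  Δ       -0.003837  0.005755  0.003837  0.003837
  eq         0.9551    0.1503    0.7288   0.09351
  solve Keq expr → x = 0.001918; check Q = 1.7300e-05
Then remove 0.1697 M of C.
Step 3:
                  C         X         J         A
  init       0.7854    0.1503    0.7288   0.09351
  Δ        0.006692  -0.01004 -0.006692 -0.006692
  eq         0.7921    0.1403    0.7221   0.08682
  solve Keq expr → x = -0.003346; check Q = 1.7300e-05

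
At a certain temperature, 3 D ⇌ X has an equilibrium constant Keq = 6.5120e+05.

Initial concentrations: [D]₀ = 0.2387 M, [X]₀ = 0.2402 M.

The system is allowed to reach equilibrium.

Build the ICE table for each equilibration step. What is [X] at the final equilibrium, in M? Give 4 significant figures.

[X]_eq = 0.3171 M

Q₀ = 17.66 vs Keq = 6.5120e+05 ⇒ Q<K, forward
Step 1:
                   D          X
  I           0.2387     0.2402
  C          -0.2308    0.07694
  E         0.007868     0.3171
  solve Keq expr → x = 0.07694; check Q = 6.5120e+05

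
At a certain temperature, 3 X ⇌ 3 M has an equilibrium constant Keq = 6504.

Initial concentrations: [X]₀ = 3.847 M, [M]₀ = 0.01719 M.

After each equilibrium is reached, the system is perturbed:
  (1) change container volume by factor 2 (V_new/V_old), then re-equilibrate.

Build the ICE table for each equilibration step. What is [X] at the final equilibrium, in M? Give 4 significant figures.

[X]_eq = 0.09824 M

Q₀ = 8.9220e-08 vs Keq = 6504 ⇒ Q<K, forward
Step 1:
                    X           M
  I             3.847     0.01719
  C            -3.651       3.651
  E            0.1965       3.668
  solve Keq expr → x = 1.217; check Q = 6504
Then change container volume by factor 2 (V_new/V_old).
Step 2:
                    X           M
  I           0.09824       1.834
  C                 0           0
  E           0.09824       1.834
  solve Keq expr → x = 0; check Q = 6504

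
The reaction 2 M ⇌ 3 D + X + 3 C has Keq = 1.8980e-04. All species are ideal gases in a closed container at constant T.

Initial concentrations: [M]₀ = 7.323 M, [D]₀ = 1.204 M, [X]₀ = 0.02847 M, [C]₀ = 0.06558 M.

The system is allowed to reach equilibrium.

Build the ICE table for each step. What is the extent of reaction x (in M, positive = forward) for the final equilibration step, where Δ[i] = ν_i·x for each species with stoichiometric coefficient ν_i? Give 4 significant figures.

x = 0.08097 M

Q₀ = 2.6134e-07 vs Keq = 1.8980e-04 ⇒ Q<K, forward
Step 1:
                  M         D         X         C
  I           7.323     1.204   0.02847   0.06558
  C         -0.1619    0.2429   0.08097    0.2429
  E           7.161     1.447    0.1094    0.3085
  solve Keq expr → x = 0.08097; check Q = 1.8980e-04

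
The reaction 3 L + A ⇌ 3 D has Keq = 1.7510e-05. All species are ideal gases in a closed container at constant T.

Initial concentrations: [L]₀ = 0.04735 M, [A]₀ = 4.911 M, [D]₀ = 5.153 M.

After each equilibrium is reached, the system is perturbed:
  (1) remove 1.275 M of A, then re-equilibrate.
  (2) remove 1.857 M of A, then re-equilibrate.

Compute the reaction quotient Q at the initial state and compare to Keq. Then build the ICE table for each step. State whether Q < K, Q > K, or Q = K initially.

Q₀ = 2.6245e+05; Q > K (proceeds reverse)

Q₀ = 2.6245e+05 vs Keq = 1.7510e-05 ⇒ Q>K, reverse
Step 1:
                    L           A           D
  init        0.04735       4.911       5.153
  Δ             4.912       1.637      -4.912
  eq            4.959       6.548      0.2409
  solve Keq expr → x = -1.637; check Q = 1.7510e-05
Then remove 1.275 M of A.
Step 2:
                    L           A           D
  init          4.959       5.273      0.2409
  Δ           0.01598    0.005327    -0.01598
  eq            4.975       5.279       0.225
  solve Keq expr → x = -0.005327; check Q = 1.7510e-05
Then remove 1.857 M of A.
Step 3:
                    L           A           D
  init          4.975       3.422       0.225
  Δ           0.02895    0.009651    -0.02895
  eq            5.004       3.431       0.196
  solve Keq expr → x = -0.009651; check Q = 1.7510e-05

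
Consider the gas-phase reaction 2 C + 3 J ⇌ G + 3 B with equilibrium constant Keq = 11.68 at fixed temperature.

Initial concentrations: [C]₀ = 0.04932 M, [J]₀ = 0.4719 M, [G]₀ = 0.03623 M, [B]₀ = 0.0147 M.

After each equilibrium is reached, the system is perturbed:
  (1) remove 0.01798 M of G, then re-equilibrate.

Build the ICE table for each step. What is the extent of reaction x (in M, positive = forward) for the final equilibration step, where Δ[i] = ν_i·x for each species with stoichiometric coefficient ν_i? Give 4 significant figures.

Q₀ = 4.5022e-04 vs Keq = 11.68 ⇒ Q<K, forward
Step 1:
                   C          J          G          B
  Initial    0.04932     0.4719    0.03623     0.0147
  Change    -0.04324   -0.06486    0.02162    0.06486
  Equil     0.006081      0.407    0.05785    0.07956
  solve Keq expr → x = 0.02162; check Q = 11.68
Then remove 0.01798 M of G.
Step 2:
                   C          J          G          B
  Initial   0.006081      0.407    0.03987    0.07956
  Change  -8.5737e-04  -0.001286 4.2869e-04   0.001286
  Equil     0.005224     0.4058     0.0403    0.08084
  solve Keq expr → x = 4.2869e-04; check Q = 11.68

x = 4.2869e-04 M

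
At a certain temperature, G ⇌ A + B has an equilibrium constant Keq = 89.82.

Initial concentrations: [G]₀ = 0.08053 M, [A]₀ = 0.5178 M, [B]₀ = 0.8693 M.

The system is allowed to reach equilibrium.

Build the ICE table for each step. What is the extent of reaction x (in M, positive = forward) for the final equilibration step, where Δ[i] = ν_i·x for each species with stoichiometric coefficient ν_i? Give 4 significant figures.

x = 0.07431 M

Q₀ = 5.59 vs Keq = 89.82 ⇒ Q<K, forward
Step 1:
                    G           A           B
  I           0.08053      0.5178      0.8693
  C          -0.07431     0.07431     0.07431
  E           0.00622      0.5921      0.9436
  solve Keq expr → x = 0.07431; check Q = 89.82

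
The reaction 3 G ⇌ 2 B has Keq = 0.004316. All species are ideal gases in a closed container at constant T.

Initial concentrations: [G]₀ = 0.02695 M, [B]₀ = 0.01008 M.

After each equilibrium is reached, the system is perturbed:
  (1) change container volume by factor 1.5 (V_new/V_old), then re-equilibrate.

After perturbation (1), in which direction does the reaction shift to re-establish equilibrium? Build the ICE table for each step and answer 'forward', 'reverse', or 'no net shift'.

Direction: reverse

Q₀ = 5.191 vs Keq = 0.004316 ⇒ Q>K, reverse
Step 1:
                    G           B
  I           0.02695     0.01008
  C           0.01429    -0.00953
  E           0.04124  5.5029e-04
  solve Keq expr → x = -0.004765; check Q = 0.004316
Then change container volume by factor 1.5 (V_new/V_old).
Step 2:
                    G           B
  I            0.0275  3.6686e-04
  C        9.8562e-05 -6.5708e-05
  E           0.02759  3.0115e-04
  solve Keq expr → x = -3.2854e-05; check Q = 0.004316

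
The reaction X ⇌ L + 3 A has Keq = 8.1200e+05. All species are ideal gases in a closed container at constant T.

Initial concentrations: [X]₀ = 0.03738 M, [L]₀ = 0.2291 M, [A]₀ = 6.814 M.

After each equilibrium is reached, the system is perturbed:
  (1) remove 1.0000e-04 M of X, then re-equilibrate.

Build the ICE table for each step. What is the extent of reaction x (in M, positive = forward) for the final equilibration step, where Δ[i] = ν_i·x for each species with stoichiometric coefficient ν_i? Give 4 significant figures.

Q₀ = 1939 vs Keq = 8.1200e+05 ⇒ Q<K, forward
Step 1:
                  X         L         A
  Initial   0.03738    0.2291     6.814
  Change   -0.03727   0.03727    0.1118
  Equil   1.0898e-04    0.2664     6.926
  solve Keq expr → x = 0.03727; check Q = 8.1200e+05
Then remove 1.0000e-04 M of X.
Step 2:
                  X         L         A
  Initial 8.9791e-06    0.2664     6.926
  Change  9.9945e-05 -9.9945e-05 -2.9983e-04
  Equil   1.0892e-04    0.2663     6.926
  solve Keq expr → x = -9.9945e-05; check Q = 8.1200e+05

x = -9.9945e-05 M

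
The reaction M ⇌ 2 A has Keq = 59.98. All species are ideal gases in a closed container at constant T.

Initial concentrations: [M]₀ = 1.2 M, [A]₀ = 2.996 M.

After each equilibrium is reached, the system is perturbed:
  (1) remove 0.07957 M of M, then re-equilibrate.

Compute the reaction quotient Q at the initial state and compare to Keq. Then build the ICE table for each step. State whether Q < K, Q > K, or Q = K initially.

Q₀ = 7.48; Q < K (proceeds forward)

Q₀ = 7.48 vs Keq = 59.98 ⇒ Q<K, forward
Step 1:
                    M           A
  init            1.2       2.996
  Δ           -0.8365       1.673
  eq           0.3635       4.669
  solve Keq expr → x = 0.8365; check Q = 59.98
Then remove 0.07957 M of M.
Step 2:
                    M           A
  init         0.2839       4.669
  Δ           0.06087     -0.1217
  eq           0.3448       4.547
  solve Keq expr → x = -0.06087; check Q = 59.98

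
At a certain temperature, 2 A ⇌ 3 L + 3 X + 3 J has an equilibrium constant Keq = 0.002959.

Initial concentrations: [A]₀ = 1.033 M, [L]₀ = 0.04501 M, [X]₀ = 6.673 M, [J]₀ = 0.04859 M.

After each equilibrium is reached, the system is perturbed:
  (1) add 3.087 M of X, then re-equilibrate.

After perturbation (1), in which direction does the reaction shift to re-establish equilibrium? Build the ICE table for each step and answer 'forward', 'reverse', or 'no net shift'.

Q₀ = 2.9129e-06 vs Keq = 0.002959 ⇒ Q<K, forward
Step 1:
                    A           L           X           J
  Initial       1.033     0.04501       6.673     0.04859
  Change     -0.06485     0.09727     0.09727     0.09727
  Equil        0.9682      0.1423        6.77      0.1459
  solve Keq expr → x = 0.03242; check Q = 0.002959
Then add 3.087 M of X.
Step 2:
                    A           L           X           J
  Initial      0.9682      0.1423       9.857      0.1459
  Change      0.01591    -0.02387    -0.02387    -0.02387
  Equil        0.9841      0.1184       9.833       0.122
  solve Keq expr → x = -0.007957; check Q = 0.002959

Direction: reverse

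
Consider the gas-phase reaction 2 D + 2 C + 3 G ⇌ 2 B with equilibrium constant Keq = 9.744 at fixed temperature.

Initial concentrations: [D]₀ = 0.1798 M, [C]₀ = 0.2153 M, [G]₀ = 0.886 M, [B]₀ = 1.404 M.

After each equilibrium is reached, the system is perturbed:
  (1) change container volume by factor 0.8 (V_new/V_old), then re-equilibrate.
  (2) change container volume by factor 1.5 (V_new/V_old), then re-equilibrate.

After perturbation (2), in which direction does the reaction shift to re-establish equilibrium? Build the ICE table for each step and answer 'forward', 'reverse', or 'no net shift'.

Q₀ = 1891 vs Keq = 9.744 ⇒ Q>K, reverse
Step 1:
                  D         C         G         B
  Initial    0.1798    0.2153     0.886     1.404
  Change     0.2885    0.2885    0.4328   -0.2885
  Equil      0.4683    0.5038     1.319     1.115
  solve Keq expr → x = -0.1443; check Q = 9.744
Then change container volume by factor 0.8 (V_new/V_old).
Step 2:
                  D         C         G         B
  Initial    0.5854    0.6298     1.648     1.394
  Change   -0.09759  -0.09759   -0.1464   0.09759
  Equil      0.4878    0.5322     1.502     1.492
  solve Keq expr → x = 0.04879; check Q = 9.744
Then change container volume by factor 1.5 (V_new/V_old).
Step 3:
                  D         C         G         B
  Initial    0.3252    0.3548     1.001    0.9946
  Change     0.1243    0.1243    0.1865   -0.1243
  Equil      0.4495    0.4791     1.188    0.8703
  solve Keq expr → x = -0.06215; check Q = 9.744

Direction: reverse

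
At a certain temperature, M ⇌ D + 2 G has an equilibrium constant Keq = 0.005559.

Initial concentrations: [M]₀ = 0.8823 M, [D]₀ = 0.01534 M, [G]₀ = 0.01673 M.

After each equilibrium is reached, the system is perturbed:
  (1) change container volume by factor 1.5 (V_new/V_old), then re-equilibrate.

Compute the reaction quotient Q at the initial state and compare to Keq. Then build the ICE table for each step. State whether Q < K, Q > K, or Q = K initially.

Q₀ = 4.8663e-06 vs Keq = 0.005559 ⇒ Q<K, forward
Step 1:
                    M           D           G
  I            0.8823     0.01534     0.01673
  C          -0.09251     0.09251       0.185
  E            0.7898      0.1079      0.2018
  solve Keq expr → x = 0.09251; check Q = 0.005559
Then change container volume by factor 1.5 (V_new/V_old).
Step 2:
                    M           D           G
  I            0.5265      0.0719      0.1345
  C          -0.02017     0.02017     0.04034
  E            0.5064     0.09207      0.1748
  solve Keq expr → x = 0.02017; check Q = 0.005559

Q₀ = 4.8663e-06; Q < K (proceeds forward)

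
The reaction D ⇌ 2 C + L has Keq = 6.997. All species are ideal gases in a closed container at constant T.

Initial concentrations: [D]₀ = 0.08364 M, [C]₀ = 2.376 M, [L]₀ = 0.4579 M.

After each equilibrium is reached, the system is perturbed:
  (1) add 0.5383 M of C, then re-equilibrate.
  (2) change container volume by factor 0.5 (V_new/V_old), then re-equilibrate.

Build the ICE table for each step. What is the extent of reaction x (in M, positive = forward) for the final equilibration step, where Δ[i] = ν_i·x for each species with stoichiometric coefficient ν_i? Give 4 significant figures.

x = -0.2856 M

Q₀ = 30.91 vs Keq = 6.997 ⇒ Q>K, reverse
Step 1:
                  D         C         L
  Initial   0.08364     2.376    0.4579
  Change     0.1281   -0.2563   -0.1281
  Equil      0.2118      2.12    0.3298
  solve Keq expr → x = -0.1281; check Q = 6.997
Then add 0.5383 M of C.
Step 2:
                  D         C         L
  Initial    0.2118     2.658    0.3298
  Change    0.04994  -0.09989  -0.04994
  Equil      0.2617     2.558    0.2798
  solve Keq expr → x = -0.04994; check Q = 6.997
Then change container volume by factor 0.5 (V_new/V_old).
Step 3:
                  D         C         L
  Initial    0.5234     5.116    0.5597
  Change     0.2856   -0.5712   -0.2856
  Equil       0.809     4.545     0.274
  solve Keq expr → x = -0.2856; check Q = 6.997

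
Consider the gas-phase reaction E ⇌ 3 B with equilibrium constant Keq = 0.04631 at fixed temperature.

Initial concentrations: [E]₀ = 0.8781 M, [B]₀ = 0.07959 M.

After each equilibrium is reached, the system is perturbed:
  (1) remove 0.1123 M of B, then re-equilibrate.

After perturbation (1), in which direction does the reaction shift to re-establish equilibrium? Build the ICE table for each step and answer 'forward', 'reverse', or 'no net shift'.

Direction: forward

Q₀ = 5.7416e-04 vs Keq = 0.04631 ⇒ Q<K, forward
Step 1:
                   E          B
  Initial     0.8781    0.07959
  Change     -0.0843     0.2529
  Equil       0.7938     0.3325
  solve Keq expr → x = 0.0843; check Q = 0.04631
Then remove 0.1123 M of B.
Step 2:
                   E          B
  Initial     0.7938     0.2202
  Change    -0.03574     0.1072
  Equil       0.7581     0.3274
  solve Keq expr → x = 0.03574; check Q = 0.04631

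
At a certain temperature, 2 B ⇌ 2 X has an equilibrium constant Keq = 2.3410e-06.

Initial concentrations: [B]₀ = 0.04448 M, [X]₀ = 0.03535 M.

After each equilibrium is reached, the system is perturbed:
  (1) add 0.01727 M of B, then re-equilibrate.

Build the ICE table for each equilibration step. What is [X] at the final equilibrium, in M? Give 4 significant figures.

[X]_eq = 1.4834e-04 M

Q₀ = 0.6316 vs Keq = 2.3410e-06 ⇒ Q>K, reverse
Step 1:
                   B          X
  init       0.04448    0.03535
  Δ          0.03523   -0.03523
  eq         0.07971 1.2196e-04
  solve Keq expr → x = -0.01761; check Q = 2.3410e-06
Then add 0.01727 M of B.
Step 2:
                   B          X
  init       0.09698 1.2196e-04
  Δ       -2.6383e-05 2.6383e-05
  eq         0.09695 1.4834e-04
  solve Keq expr → x = 1.3192e-05; check Q = 2.3410e-06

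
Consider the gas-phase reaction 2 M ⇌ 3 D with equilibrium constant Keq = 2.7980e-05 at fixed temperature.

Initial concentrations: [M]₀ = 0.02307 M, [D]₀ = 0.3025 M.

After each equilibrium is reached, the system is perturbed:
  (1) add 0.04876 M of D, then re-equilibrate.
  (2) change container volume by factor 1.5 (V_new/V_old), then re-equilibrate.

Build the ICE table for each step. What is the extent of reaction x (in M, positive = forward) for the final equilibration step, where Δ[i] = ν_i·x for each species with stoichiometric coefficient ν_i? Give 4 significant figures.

Q₀ = 52.01 vs Keq = 2.7980e-05 ⇒ Q>K, reverse
Step 1:
                   M          D
  init       0.02307     0.3025
  Δ           0.1943    -0.2915
  eq          0.2174    0.01098
  solve Keq expr → x = -0.09717; check Q = 2.7980e-05
Then add 0.04876 M of D.
Step 2:
                   M          D
  init        0.2174    0.05974
  Δ          0.03181   -0.04771
  eq          0.2492    0.01202
  solve Keq expr → x = -0.0159; check Q = 2.7980e-05
Then change container volume by factor 1.5 (V_new/V_old).
Step 3:
                   M          D
  init        0.1662   0.008015
  Δ       -7.5475e-04   0.001132
  eq          0.1654   0.009147
  solve Keq expr → x = 3.7738e-04; check Q = 2.7980e-05

x = 3.7738e-04 M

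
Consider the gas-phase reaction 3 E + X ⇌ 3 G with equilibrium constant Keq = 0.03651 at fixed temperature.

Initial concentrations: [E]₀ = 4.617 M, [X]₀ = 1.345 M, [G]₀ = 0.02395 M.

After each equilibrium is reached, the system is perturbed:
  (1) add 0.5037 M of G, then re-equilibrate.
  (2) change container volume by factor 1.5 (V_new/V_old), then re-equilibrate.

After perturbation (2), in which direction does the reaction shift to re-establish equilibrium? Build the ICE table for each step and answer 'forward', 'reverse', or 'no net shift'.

Q₀ = 1.0378e-07 vs Keq = 0.03651 ⇒ Q<K, forward
Step 1:
                    E           X           G
  Initial       4.617       1.345     0.02395
  Change       -1.123     -0.3745       1.123
  Equil         3.494      0.9705       1.147
  solve Keq expr → x = 0.3745; check Q = 0.03651
Then add 0.5037 M of G.
Step 2:
                    E           X           G
  Initial       3.494      0.9705       1.651
  Change       0.3433      0.1144     -0.3433
  Equil         3.837       1.085       1.308
  solve Keq expr → x = -0.1144; check Q = 0.03651
Then change container volume by factor 1.5 (V_new/V_old).
Step 3:
                    E           X           G
  Initial       2.558      0.7233      0.8719
  Change      0.07779     0.02593    -0.07779
  Equil         2.636      0.7492      0.7941
  solve Keq expr → x = -0.02593; check Q = 0.03651

Direction: reverse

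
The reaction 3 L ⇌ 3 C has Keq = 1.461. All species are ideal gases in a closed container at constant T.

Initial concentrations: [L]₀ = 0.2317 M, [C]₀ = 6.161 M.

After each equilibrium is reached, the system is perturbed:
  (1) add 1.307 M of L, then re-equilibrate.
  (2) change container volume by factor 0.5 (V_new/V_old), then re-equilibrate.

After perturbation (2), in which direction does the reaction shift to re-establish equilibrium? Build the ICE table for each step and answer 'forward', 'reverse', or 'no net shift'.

Q₀ = 1.8801e+04 vs Keq = 1.461 ⇒ Q>K, reverse
Step 1:
                    L           C
  init         0.2317       6.161
  Δ             2.763      -2.763
  eq            2.995       3.398
  solve Keq expr → x = -0.921; check Q = 1.461
Then add 1.307 M of L.
Step 2:
                    L           C
  init          4.302       3.398
  Δ           -0.6947      0.6947
  eq            3.607       4.093
  solve Keq expr → x = 0.2316; check Q = 1.461
Then change container volume by factor 0.5 (V_new/V_old).
Step 3:
                    L           C
  init          7.214       8.186
  Δ                 0           0
  eq            7.214       8.186
  solve Keq expr → x = 0; check Q = 1.461

Direction: no net shift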